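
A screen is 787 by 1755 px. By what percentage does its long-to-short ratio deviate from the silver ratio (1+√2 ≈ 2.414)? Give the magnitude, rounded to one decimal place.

7.6%

Ratio = 1755 / 787 ≈ 2.2300.
Ideal silver ratio ≈ 2.4142. |2.2300 − 2.4142| / 2.4142 ≈ 7.63% → 7.6%.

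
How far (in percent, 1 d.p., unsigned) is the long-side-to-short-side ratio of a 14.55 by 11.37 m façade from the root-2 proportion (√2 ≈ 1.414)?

9.5%

Ratio = 14.55 / 11.37 ≈ 1.2797.
Ideal root-2 ≈ 1.4142. |1.2797 − 1.4142| / 1.4142 ≈ 9.51% → 9.5%.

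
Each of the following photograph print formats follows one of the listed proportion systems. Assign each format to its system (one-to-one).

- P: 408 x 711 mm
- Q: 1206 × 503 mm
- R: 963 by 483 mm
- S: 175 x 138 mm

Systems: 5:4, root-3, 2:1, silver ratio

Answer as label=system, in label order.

P = 711/408 ≈ 1.743 → root-3 (1.732)
Q = 1206/503 ≈ 2.398 → silver ratio (2.414)
R = 963/483 ≈ 1.994 → 2:1 (2.000)
S = 175/138 ≈ 1.268 → 5:4 (1.250)

P=root-3, Q=silver ratio, R=2:1, S=5:4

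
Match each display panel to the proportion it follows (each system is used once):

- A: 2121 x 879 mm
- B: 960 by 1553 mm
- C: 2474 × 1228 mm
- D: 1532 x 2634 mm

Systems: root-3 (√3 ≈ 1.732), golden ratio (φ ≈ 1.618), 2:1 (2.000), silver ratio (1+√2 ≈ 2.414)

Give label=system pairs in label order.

A = 2121/879 ≈ 2.413 → silver ratio (2.414)
B = 1553/960 ≈ 1.618 → golden ratio (1.618)
C = 2474/1228 ≈ 2.015 → 2:1 (2.000)
D = 2634/1532 ≈ 1.719 → root-3 (1.732)

A=silver ratio, B=golden ratio, C=2:1, D=root-3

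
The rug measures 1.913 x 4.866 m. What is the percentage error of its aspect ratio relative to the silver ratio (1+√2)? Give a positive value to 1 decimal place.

5.4%

Ratio = 4.866 / 1.913 ≈ 2.5436.
Ideal silver ratio ≈ 2.4142. |2.5436 − 2.4142| / 2.4142 ≈ 5.36% → 5.4%.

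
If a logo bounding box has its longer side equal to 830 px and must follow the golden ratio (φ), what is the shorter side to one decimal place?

golden ratio ≈ 1.61803.
Shorter side = 830 ÷ 1.61803 ≈ 512.969 → 513.0 px.

513.0 px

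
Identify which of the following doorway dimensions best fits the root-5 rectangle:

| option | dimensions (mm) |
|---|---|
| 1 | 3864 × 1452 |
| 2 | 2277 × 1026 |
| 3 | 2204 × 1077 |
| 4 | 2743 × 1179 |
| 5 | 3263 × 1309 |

Ratios (long/short): 1 ≈ 2.661; 2 ≈ 2.219; 3 ≈ 2.046; 4 ≈ 2.327; 5 ≈ 2.493.
root-5 ≈ 2.236; option 2 is nearest (Δ 0.017).

2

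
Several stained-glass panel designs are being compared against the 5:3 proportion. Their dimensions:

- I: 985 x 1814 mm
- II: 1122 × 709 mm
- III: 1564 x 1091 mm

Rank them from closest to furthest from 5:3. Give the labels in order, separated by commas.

I: 1814/985 ≈ 1.842 → |1.842 − 1.667| = 0.175
II: 1122/709 ≈ 1.583 → |1.583 − 1.667| = 0.084
III: 1564/1091 ≈ 1.434 → |1.434 − 1.667| = 0.233

II, I, III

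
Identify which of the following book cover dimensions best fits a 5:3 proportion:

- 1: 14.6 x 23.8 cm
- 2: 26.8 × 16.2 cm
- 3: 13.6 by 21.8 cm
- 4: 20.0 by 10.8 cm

Target 5:3 ≈ 1.667.
1: 1.630 (Δ0.037)  2: 1.654 (Δ0.013)  3: 1.603 (Δ0.064)  4: 1.852 (Δ0.185)

2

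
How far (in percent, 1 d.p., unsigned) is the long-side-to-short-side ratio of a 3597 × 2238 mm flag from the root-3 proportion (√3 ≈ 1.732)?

7.2%

Ratio = 3597 / 2238 ≈ 1.6072.
Ideal root-3 ≈ 1.7321. |1.6072 − 1.7321| / 1.7321 ≈ 7.21% → 7.2%.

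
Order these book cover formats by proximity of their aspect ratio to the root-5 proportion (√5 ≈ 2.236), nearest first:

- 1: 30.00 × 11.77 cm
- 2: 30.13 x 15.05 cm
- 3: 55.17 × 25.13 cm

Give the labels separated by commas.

Ratios: 1 = 30.00 / 11.77 ≈ 2.549; 2 = 30.13 / 15.05 ≈ 2.002; 3 = 55.17 / 25.13 ≈ 2.195.
|Δ from 2.236|: 1 0.313; 2 0.234; 3 0.041.

3, 2, 1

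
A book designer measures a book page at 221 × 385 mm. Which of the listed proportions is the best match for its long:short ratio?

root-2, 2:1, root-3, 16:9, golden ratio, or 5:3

385/221 ≈ 1.742. Nearest candidates are root-3 (1.732, off by 0.010) and 16:9 (1.778, off by 0.036).

root-3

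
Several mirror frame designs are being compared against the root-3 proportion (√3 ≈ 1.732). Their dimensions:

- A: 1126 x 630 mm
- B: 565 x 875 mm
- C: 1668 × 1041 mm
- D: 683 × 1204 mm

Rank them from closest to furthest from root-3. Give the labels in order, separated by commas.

Ratios: A = 1126 / 630 ≈ 1.787; B = 875 / 565 ≈ 1.549; C = 1668 / 1041 ≈ 1.602; D = 1204 / 683 ≈ 1.763.
|Δ from 1.732|: A 0.055; B 0.183; C 0.130; D 0.031.

D, A, C, B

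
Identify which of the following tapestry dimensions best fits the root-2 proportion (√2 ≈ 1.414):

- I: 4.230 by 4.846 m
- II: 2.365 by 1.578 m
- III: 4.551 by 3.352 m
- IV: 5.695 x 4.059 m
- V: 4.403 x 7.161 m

Target root-2 ≈ 1.414.
I: 1.146 (Δ0.268)  II: 1.499 (Δ0.085)  III: 1.358 (Δ0.056)  IV: 1.403 (Δ0.011)  V: 1.626 (Δ0.212)

IV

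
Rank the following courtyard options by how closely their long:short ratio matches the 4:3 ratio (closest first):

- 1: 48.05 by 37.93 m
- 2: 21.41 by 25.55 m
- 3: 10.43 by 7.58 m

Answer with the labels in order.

Ratios: 1 = 48.05 / 37.93 ≈ 1.267; 2 = 25.55 / 21.41 ≈ 1.193; 3 = 10.43 / 7.58 ≈ 1.376.
|Δ from 1.333|: 1 0.066; 2 0.140; 3 0.043.

3, 1, 2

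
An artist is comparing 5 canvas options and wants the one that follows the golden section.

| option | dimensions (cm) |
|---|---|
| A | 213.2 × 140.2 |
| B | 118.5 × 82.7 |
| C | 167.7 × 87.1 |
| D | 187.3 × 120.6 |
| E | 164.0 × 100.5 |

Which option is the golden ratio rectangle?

Ratios (long/short): A ≈ 1.521; B ≈ 1.433; C ≈ 1.925; D ≈ 1.553; E ≈ 1.632.
golden ratio ≈ 1.618; option E is nearest (Δ 0.014).

E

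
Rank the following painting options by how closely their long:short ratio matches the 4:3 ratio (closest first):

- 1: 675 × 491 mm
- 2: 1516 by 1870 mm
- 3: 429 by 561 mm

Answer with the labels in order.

3, 1, 2

1: 675/491 ≈ 1.375 → |1.375 − 1.333| = 0.042
2: 1870/1516 ≈ 1.234 → |1.234 − 1.333| = 0.099
3: 561/429 ≈ 1.308 → |1.308 − 1.333| = 0.025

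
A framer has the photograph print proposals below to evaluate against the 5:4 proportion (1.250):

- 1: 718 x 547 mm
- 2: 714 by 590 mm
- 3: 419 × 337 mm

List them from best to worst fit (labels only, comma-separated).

3, 2, 1

1: 718/547 ≈ 1.313 → |1.313 − 1.250| = 0.063
2: 714/590 ≈ 1.210 → |1.210 − 1.250| = 0.040
3: 419/337 ≈ 1.243 → |1.243 − 1.250| = 0.007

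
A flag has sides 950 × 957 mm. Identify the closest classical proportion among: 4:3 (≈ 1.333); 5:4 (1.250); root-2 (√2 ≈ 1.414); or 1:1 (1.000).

1:1

Ratio = 957 / 950 ≈ 1.007.
Distances: 4:3 1.333 (Δ 0.326); 5:4 1.250 (Δ 0.243); root-2 1.414 (Δ 0.407); 1:1 1.000 (Δ 0.007).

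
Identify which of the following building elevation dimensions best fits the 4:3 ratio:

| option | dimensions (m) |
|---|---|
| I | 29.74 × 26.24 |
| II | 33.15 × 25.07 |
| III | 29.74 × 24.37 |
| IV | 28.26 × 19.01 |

II

Target 4:3 ≈ 1.333.
I: 1.133 (Δ0.200)  II: 1.322 (Δ0.011)  III: 1.220 (Δ0.113)  IV: 1.487 (Δ0.154)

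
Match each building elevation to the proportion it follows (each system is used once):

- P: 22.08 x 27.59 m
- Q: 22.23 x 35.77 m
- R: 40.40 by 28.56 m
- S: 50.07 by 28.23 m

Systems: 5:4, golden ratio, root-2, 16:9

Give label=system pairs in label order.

P = 27.59/22.08 ≈ 1.250 → 5:4 (1.250)
Q = 35.77/22.23 ≈ 1.609 → golden ratio (1.618)
R = 40.40/28.56 ≈ 1.415 → root-2 (1.414)
S = 50.07/28.23 ≈ 1.774 → 16:9 (1.778)

P=5:4, Q=golden ratio, R=root-2, S=16:9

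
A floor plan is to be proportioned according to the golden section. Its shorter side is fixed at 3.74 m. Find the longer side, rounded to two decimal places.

golden ratio ≈ 1.61803.
Longer side = 3.74 × 1.61803 ≈ 6.0514 → 6.05 m.

6.05 m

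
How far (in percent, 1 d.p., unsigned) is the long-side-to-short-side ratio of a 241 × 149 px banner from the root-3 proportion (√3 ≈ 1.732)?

6.6%

Ratio = 241 / 149 ≈ 1.6174.
Ideal root-3 ≈ 1.7321. |1.6174 − 1.7321| / 1.7321 ≈ 6.62% → 6.6%.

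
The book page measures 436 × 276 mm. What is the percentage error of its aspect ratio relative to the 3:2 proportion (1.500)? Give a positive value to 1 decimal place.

5.3%

Ratio = 436 / 276 ≈ 1.5797.
Ideal 3:2 = 1.5000. |1.5797 − 1.5000| / 1.5000 ≈ 5.31% → 5.3%.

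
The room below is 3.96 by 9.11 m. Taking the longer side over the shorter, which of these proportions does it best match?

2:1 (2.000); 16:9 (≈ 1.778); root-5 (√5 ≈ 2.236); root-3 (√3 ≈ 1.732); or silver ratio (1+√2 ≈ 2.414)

root-5

9.11/3.96 ≈ 2.301. Nearest candidates are root-5 (2.236, off by 0.065) and silver ratio (2.414, off by 0.113).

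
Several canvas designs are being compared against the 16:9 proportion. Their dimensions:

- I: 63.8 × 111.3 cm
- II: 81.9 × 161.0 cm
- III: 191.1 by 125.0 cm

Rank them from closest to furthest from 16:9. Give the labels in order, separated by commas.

Ratios: I = 111.3 / 63.8 ≈ 1.745; II = 161.0 / 81.9 ≈ 1.966; III = 191.1 / 125.0 ≈ 1.529.
|Δ from 1.778|: I 0.033; II 0.188; III 0.249.

I, II, III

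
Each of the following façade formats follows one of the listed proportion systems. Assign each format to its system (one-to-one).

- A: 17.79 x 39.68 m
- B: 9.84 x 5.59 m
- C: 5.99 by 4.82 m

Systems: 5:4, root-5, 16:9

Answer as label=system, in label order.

A=root-5, B=16:9, C=5:4

A = 39.68/17.79 ≈ 2.230 → root-5 (2.236)
B = 9.84/5.59 ≈ 1.760 → 16:9 (1.778)
C = 5.99/4.82 ≈ 1.243 → 5:4 (1.250)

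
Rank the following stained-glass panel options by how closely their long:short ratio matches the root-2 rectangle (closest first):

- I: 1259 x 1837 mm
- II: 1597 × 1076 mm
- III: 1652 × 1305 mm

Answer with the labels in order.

I, II, III

Ratios: I = 1837 / 1259 ≈ 1.459; II = 1597 / 1076 ≈ 1.484; III = 1652 / 1305 ≈ 1.266.
|Δ from 1.414|: I 0.045; II 0.070; III 0.148.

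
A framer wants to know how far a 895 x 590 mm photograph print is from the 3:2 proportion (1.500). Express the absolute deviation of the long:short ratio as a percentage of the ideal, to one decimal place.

1.1%

Ratio = 895 / 590 ≈ 1.5169.
Ideal 3:2 = 1.5000. |1.5169 − 1.5000| / 1.5000 ≈ 1.13% → 1.1%.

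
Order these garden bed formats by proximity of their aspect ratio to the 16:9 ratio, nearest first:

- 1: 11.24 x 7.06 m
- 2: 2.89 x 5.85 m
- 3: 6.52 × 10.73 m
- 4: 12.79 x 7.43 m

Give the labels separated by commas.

Ratios: 1 = 11.24 / 7.06 ≈ 1.592; 2 = 5.85 / 2.89 ≈ 2.024; 3 = 10.73 / 6.52 ≈ 1.646; 4 = 12.79 / 7.43 ≈ 1.721.
|Δ from 1.778|: 1 0.186; 2 0.246; 3 0.132; 4 0.057.

4, 3, 1, 2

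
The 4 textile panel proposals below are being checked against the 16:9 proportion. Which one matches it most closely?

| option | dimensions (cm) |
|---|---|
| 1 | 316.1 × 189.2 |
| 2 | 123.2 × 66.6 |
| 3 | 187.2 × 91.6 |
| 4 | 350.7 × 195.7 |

Target 16:9 ≈ 1.778.
1: 1.671 (Δ0.107)  2: 1.850 (Δ0.072)  3: 2.044 (Δ0.266)  4: 1.792 (Δ0.014)

4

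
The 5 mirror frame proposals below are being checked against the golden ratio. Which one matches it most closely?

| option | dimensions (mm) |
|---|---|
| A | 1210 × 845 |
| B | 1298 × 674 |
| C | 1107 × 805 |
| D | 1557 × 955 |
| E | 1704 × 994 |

Ratios (long/short): A ≈ 1.432; B ≈ 1.926; C ≈ 1.375; D ≈ 1.630; E ≈ 1.714.
golden ratio ≈ 1.618; option D is nearest (Δ 0.012).

D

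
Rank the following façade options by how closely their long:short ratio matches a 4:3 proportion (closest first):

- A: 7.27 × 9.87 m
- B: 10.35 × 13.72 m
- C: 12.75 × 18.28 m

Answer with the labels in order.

A: 9.87/7.27 ≈ 1.358 → |1.358 − 1.333| = 0.025
B: 13.72/10.35 ≈ 1.326 → |1.326 − 1.333| = 0.007
C: 18.28/12.75 ≈ 1.434 → |1.434 − 1.333| = 0.101

B, A, C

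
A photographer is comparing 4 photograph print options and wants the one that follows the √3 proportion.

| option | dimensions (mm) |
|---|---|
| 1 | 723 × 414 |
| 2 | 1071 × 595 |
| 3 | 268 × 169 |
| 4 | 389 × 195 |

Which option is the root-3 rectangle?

1

Ratios (long/short): 1 ≈ 1.746; 2 ≈ 1.800; 3 ≈ 1.586; 4 ≈ 1.995.
root-3 ≈ 1.732; option 1 is nearest (Δ 0.014).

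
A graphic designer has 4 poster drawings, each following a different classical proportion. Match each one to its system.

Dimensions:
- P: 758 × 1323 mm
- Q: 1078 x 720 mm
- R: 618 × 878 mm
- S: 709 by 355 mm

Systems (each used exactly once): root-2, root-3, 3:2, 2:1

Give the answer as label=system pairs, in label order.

Ratios: P ≈ 1.745; Q ≈ 1.497; R ≈ 1.421; S ≈ 1.997.
Targets: root-2 ≈ 1.414; root-3 ≈ 1.732; 3:2 ≈ 1.500; 2:1 ≈ 2.000.

P=root-3, Q=3:2, R=root-2, S=2:1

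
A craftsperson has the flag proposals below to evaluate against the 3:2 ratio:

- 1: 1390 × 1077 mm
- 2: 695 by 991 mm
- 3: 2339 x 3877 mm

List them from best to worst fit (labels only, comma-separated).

1: 1390/1077 ≈ 1.291 → |1.291 − 1.500| = 0.209
2: 991/695 ≈ 1.426 → |1.426 − 1.500| = 0.074
3: 3877/2339 ≈ 1.658 → |1.658 − 1.500| = 0.158

2, 3, 1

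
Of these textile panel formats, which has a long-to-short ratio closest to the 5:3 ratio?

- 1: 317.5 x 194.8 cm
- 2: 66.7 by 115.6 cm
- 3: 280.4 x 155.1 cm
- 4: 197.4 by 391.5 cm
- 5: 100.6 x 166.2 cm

5

Ratios (long/short): 1 ≈ 1.630; 2 ≈ 1.733; 3 ≈ 1.808; 4 ≈ 1.983; 5 ≈ 1.652.
5:3 ≈ 1.667; option 5 is nearest (Δ 0.015).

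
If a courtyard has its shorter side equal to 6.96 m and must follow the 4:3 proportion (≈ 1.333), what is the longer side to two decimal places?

9.28 m

4:3 ≈ 1.33333.
Longer side = 6.96 × 1.33333 ≈ 9.2800 → 9.28 m.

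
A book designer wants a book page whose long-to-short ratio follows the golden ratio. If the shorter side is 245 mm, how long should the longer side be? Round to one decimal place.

golden ratio ≈ 1.61803.
Longer side = 245 × 1.61803 ≈ 396.417 → 396.4 mm.

396.4 mm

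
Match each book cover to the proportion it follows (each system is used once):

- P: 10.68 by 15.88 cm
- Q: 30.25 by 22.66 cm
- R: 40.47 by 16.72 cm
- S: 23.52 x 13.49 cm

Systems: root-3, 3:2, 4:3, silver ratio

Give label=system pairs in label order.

P=3:2, Q=4:3, R=silver ratio, S=root-3

Ratios: P ≈ 1.487; Q ≈ 1.335; R ≈ 2.420; S ≈ 1.744.
Targets: root-3 ≈ 1.732; 3:2 ≈ 1.500; 4:3 ≈ 1.333; silver ratio ≈ 2.414.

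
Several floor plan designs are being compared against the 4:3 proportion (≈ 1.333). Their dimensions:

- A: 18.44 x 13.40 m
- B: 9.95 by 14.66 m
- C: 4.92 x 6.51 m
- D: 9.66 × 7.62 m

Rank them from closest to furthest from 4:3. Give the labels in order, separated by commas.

C, A, D, B

Ratios: A = 18.44 / 13.40 ≈ 1.376; B = 14.66 / 9.95 ≈ 1.473; C = 6.51 / 4.92 ≈ 1.323; D = 9.66 / 7.62 ≈ 1.268.
|Δ from 1.333|: A 0.043; B 0.140; C 0.010; D 0.065.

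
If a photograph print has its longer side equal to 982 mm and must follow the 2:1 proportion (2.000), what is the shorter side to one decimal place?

2:1 = 2.00000.
Shorter side = 982 ÷ 2.00000 ≈ 491.000 → 491.0 mm.

491.0 mm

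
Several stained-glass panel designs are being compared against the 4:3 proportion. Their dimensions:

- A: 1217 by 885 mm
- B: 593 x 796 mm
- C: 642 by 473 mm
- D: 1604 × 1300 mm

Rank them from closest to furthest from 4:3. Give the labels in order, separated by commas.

B, C, A, D

Ratios: A = 1217 / 885 ≈ 1.375; B = 796 / 593 ≈ 1.342; C = 642 / 473 ≈ 1.357; D = 1604 / 1300 ≈ 1.234.
|Δ from 1.333|: A 0.042; B 0.009; C 0.024; D 0.099.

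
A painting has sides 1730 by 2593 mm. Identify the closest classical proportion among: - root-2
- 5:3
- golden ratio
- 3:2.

2593/1730 ≈ 1.499. Nearest candidates are 3:2 (1.500, off by 0.001) and root-2 (1.414, off by 0.085).

3:2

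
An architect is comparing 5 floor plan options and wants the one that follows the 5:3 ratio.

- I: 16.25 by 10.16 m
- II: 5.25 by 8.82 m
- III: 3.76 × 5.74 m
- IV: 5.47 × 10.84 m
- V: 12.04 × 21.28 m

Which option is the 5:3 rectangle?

Target 5:3 ≈ 1.667.
I: 1.599 (Δ0.068)  II: 1.680 (Δ0.013)  III: 1.527 (Δ0.140)  IV: 1.982 (Δ0.315)  V: 1.767 (Δ0.100)

II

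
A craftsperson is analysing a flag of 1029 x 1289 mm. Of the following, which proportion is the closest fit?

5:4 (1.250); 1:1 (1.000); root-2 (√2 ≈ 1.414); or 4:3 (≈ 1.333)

5:4

1289/1029 ≈ 1.253. Nearest candidates are 5:4 (1.250, off by 0.003) and 4:3 (1.333, off by 0.080).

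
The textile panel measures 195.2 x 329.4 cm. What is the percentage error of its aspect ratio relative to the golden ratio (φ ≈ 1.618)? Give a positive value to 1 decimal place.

4.3%

Ratio = 329.4 / 195.2 ≈ 1.6875.
Ideal golden ratio ≈ 1.6180. |1.6875 − 1.6180| / 1.6180 ≈ 4.30% → 4.3%.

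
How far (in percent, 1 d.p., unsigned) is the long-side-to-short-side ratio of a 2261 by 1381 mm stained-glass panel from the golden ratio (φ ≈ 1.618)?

Ratio = 2261 / 1381 ≈ 1.6372.
Ideal golden ratio ≈ 1.6180. |1.6372 − 1.6180| / 1.6180 ≈ 1.19% → 1.2%.

1.2%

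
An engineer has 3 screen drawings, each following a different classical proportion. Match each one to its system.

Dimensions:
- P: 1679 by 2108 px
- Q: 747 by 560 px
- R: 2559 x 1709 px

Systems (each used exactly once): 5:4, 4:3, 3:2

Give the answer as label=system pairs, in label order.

P = 2108/1679 ≈ 1.256 → 5:4 (1.250)
Q = 747/560 ≈ 1.334 → 4:3 (1.333)
R = 2559/1709 ≈ 1.497 → 3:2 (1.500)

P=5:4, Q=4:3, R=3:2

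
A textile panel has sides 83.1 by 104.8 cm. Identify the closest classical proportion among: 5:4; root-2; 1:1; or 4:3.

5:4

Ratio = 104.8 / 83.1 ≈ 1.261.
Distances: 5:4 1.250 (Δ 0.011); root-2 1.414 (Δ 0.153); 1:1 1.000 (Δ 0.261); 4:3 1.333 (Δ 0.072).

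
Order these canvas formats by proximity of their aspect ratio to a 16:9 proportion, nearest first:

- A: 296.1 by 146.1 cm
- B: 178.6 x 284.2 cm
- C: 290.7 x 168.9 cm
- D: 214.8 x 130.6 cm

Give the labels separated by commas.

Ratios: A = 296.1 / 146.1 ≈ 2.027; B = 284.2 / 178.6 ≈ 1.591; C = 290.7 / 168.9 ≈ 1.721; D = 214.8 / 130.6 ≈ 1.645.
|Δ from 1.778|: A 0.249; B 0.187; C 0.057; D 0.133.

C, D, B, A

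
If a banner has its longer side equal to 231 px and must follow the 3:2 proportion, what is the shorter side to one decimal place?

154.0 px

3:2 = 1.50000.
Shorter side = 231 ÷ 1.50000 ≈ 154.000 → 154.0 px.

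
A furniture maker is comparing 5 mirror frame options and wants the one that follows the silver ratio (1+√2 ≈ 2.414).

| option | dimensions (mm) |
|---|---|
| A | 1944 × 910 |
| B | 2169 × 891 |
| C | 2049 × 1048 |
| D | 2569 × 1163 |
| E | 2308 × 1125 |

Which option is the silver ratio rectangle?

Ratios (long/short): A ≈ 2.136; B ≈ 2.434; C ≈ 1.955; D ≈ 2.209; E ≈ 2.052.
silver ratio ≈ 2.414; option B is nearest (Δ 0.020).

B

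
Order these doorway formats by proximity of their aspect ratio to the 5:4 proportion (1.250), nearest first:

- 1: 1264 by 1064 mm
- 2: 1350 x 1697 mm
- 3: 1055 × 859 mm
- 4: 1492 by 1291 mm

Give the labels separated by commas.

1: 1264/1064 ≈ 1.188 → |1.188 − 1.250| = 0.062
2: 1697/1350 ≈ 1.257 → |1.257 − 1.250| = 0.007
3: 1055/859 ≈ 1.228 → |1.228 − 1.250| = 0.022
4: 1492/1291 ≈ 1.156 → |1.156 − 1.250| = 0.094

2, 3, 1, 4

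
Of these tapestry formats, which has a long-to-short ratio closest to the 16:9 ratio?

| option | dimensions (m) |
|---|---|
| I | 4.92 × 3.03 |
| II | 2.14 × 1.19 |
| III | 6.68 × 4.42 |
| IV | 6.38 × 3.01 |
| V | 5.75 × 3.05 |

II

Ratios (long/short): I ≈ 1.624; II ≈ 1.798; III ≈ 1.511; IV ≈ 2.120; V ≈ 1.885.
16:9 ≈ 1.778; option II is nearest (Δ 0.020).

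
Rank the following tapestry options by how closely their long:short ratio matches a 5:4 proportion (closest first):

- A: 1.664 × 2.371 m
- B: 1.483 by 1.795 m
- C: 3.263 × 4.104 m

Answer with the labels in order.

Ratios: A = 2.371 / 1.664 ≈ 1.425; B = 1.795 / 1.483 ≈ 1.210; C = 4.104 / 3.263 ≈ 1.258.
|Δ from 1.250|: A 0.175; B 0.040; C 0.008.

C, B, A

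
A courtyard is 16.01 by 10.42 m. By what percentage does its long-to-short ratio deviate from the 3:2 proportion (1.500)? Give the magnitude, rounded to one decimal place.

2.4%

Ratio = 16.01 / 10.42 ≈ 1.5365.
Ideal 3:2 = 1.5000. |1.5365 − 1.5000| / 1.5000 ≈ 2.43% → 2.4%.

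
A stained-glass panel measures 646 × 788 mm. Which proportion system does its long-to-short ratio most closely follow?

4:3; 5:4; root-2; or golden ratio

5:4

788/646 ≈ 1.220. Nearest candidates are 5:4 (1.250, off by 0.030) and 4:3 (1.333, off by 0.113).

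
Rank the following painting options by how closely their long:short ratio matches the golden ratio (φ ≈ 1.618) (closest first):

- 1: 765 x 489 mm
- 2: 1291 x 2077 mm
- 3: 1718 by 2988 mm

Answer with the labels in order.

2, 1, 3

1: 765/489 ≈ 1.564 → |1.564 − 1.618| = 0.054
2: 2077/1291 ≈ 1.609 → |1.609 − 1.618| = 0.009
3: 2988/1718 ≈ 1.739 → |1.739 − 1.618| = 0.121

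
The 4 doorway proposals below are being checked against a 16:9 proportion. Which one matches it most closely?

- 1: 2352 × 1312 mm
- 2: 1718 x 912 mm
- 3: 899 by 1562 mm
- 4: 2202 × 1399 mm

Ratios (long/short): 1 ≈ 1.793; 2 ≈ 1.884; 3 ≈ 1.737; 4 ≈ 1.574.
16:9 ≈ 1.778; option 1 is nearest (Δ 0.015).

1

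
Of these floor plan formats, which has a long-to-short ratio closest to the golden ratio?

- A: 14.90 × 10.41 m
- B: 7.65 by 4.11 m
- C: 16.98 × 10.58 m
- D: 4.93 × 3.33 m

C

Target golden ratio ≈ 1.618.
A: 1.431 (Δ0.187)  B: 1.861 (Δ0.243)  C: 1.605 (Δ0.013)  D: 1.480 (Δ0.138)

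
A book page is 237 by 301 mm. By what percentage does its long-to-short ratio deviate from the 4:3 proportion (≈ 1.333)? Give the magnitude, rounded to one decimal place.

4.7%

Ratio = 301 / 237 ≈ 1.2700.
Ideal 4:3 ≈ 1.3333. |1.2700 − 1.3333| / 1.3333 ≈ 4.75% → 4.7%.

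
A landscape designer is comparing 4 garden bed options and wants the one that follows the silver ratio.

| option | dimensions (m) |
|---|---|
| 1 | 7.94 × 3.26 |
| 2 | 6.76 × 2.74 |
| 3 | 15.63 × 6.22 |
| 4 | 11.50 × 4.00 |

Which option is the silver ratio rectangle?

Target silver ratio ≈ 2.414.
1: 2.436 (Δ0.022)  2: 2.467 (Δ0.053)  3: 2.513 (Δ0.099)  4: 2.875 (Δ0.461)

1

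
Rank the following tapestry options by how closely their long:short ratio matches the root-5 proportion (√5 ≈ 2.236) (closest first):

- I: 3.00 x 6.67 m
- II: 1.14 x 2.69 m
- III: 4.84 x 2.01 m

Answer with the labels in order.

I, II, III

Ratios: I = 6.67 / 3.00 ≈ 2.223; II = 2.69 / 1.14 ≈ 2.360; III = 4.84 / 2.01 ≈ 2.408.
|Δ from 2.236|: I 0.013; II 0.124; III 0.172.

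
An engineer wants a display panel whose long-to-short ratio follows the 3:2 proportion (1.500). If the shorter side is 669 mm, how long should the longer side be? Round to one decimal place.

3:2 = 1.50000.
Longer side = 669 × 1.50000 ≈ 1003.500 → 1003.5 mm.

1003.5 mm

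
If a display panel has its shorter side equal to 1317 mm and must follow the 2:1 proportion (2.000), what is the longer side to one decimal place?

2634.0 mm

2:1 = 2.00000.
Longer side = 1317 × 2.00000 ≈ 2634.000 → 2634.0 mm.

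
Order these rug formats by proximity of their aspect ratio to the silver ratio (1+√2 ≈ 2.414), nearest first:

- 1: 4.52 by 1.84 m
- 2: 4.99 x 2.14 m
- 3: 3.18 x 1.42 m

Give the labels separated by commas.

Ratios: 1 = 4.52 / 1.84 ≈ 2.457; 2 = 4.99 / 2.14 ≈ 2.332; 3 = 3.18 / 1.42 ≈ 2.239.
|Δ from 2.414|: 1 0.043; 2 0.082; 3 0.175.

1, 2, 3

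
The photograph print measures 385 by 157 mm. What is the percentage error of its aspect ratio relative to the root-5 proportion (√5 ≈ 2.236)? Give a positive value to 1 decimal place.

Ratio = 385 / 157 ≈ 2.4522.
Ideal root-5 ≈ 2.2361. |2.4522 − 2.2361| / 2.2361 ≈ 9.66% → 9.7%.

9.7%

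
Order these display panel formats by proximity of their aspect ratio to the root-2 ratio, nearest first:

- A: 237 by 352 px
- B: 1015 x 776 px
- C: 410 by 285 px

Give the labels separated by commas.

C, A, B

Ratios: A = 352 / 237 ≈ 1.485; B = 1015 / 776 ≈ 1.308; C = 410 / 285 ≈ 1.439.
|Δ from 1.414|: A 0.071; B 0.106; C 0.025.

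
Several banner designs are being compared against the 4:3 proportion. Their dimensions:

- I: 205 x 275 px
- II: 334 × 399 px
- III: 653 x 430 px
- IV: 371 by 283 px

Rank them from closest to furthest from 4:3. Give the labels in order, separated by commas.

Ratios: I = 275 / 205 ≈ 1.341; II = 399 / 334 ≈ 1.195; III = 653 / 430 ≈ 1.519; IV = 371 / 283 ≈ 1.311.
|Δ from 1.333|: I 0.008; II 0.138; III 0.186; IV 0.022.

I, IV, II, III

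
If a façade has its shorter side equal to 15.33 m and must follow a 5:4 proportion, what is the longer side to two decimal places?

19.16 m

5:4 = 1.25000.
Longer side = 15.33 × 1.25000 ≈ 19.1625 → 19.16 m.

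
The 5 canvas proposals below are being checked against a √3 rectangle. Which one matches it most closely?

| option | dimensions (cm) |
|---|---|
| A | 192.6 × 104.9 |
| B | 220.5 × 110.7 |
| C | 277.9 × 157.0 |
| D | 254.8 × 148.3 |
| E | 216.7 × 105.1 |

Ratios (long/short): A ≈ 1.836; B ≈ 1.992; C ≈ 1.770; D ≈ 1.718; E ≈ 2.062.
root-3 ≈ 1.732; option D is nearest (Δ 0.014).

D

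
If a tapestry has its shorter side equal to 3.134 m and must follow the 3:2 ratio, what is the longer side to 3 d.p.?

3:2 = 1.50000.
Longer side = 3.134 × 1.50000 ≈ 4.70100 → 4.701 m.

4.701 m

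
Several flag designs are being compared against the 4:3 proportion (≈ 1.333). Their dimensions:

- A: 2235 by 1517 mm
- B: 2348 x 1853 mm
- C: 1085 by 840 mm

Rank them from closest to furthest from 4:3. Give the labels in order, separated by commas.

C, B, A

Ratios: A = 2235 / 1517 ≈ 1.473; B = 2348 / 1853 ≈ 1.267; C = 1085 / 840 ≈ 1.292.
|Δ from 1.333|: A 0.140; B 0.066; C 0.041.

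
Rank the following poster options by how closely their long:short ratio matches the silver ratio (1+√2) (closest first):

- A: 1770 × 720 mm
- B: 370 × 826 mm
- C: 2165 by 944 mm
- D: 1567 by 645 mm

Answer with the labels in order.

D, A, C, B

A: 1770/720 ≈ 2.458 → |2.458 − 2.414| = 0.044
B: 826/370 ≈ 2.232 → |2.232 − 2.414| = 0.182
C: 2165/944 ≈ 2.293 → |2.293 − 2.414| = 0.121
D: 1567/645 ≈ 2.429 → |2.429 − 2.414| = 0.015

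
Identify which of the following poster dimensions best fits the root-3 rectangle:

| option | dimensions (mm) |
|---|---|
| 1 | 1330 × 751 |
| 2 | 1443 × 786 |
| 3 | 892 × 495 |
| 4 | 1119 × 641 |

Ratios (long/short): 1 ≈ 1.771; 2 ≈ 1.836; 3 ≈ 1.802; 4 ≈ 1.746.
root-3 ≈ 1.732; option 4 is nearest (Δ 0.014).

4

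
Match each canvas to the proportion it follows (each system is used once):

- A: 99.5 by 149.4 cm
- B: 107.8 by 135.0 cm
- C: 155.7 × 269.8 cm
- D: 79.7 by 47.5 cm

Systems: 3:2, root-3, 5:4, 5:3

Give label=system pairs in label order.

A=3:2, B=5:4, C=root-3, D=5:3

A = 149.4/99.5 ≈ 1.502 → 3:2 (1.500)
B = 135.0/107.8 ≈ 1.252 → 5:4 (1.250)
C = 269.8/155.7 ≈ 1.733 → root-3 (1.732)
D = 79.7/47.5 ≈ 1.678 → 5:3 (1.667)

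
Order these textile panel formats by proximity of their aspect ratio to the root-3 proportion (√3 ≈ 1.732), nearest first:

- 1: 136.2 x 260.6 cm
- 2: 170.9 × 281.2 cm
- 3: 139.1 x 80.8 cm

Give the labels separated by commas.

1: 260.6/136.2 ≈ 1.913 → |1.913 − 1.732| = 0.181
2: 281.2/170.9 ≈ 1.645 → |1.645 − 1.732| = 0.087
3: 139.1/80.8 ≈ 1.722 → |1.722 − 1.732| = 0.010

3, 2, 1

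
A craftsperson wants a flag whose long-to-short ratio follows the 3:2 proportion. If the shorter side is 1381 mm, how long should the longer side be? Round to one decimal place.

3:2 = 1.50000.
Longer side = 1381 × 1.50000 ≈ 2071.500 → 2071.5 mm.

2071.5 mm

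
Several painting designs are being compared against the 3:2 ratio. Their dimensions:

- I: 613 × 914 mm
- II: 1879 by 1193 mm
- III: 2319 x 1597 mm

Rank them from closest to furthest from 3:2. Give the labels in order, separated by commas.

Ratios: I = 914 / 613 ≈ 1.491; II = 1879 / 1193 ≈ 1.575; III = 2319 / 1597 ≈ 1.452.
|Δ from 1.500|: I 0.009; II 0.075; III 0.048.

I, III, II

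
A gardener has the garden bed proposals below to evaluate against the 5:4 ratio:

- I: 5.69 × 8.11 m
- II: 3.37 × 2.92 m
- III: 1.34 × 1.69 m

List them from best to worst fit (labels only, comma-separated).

III, II, I

I: 8.11/5.69 ≈ 1.425 → |1.425 − 1.250| = 0.175
II: 3.37/2.92 ≈ 1.154 → |1.154 − 1.250| = 0.096
III: 1.69/1.34 ≈ 1.261 → |1.261 − 1.250| = 0.011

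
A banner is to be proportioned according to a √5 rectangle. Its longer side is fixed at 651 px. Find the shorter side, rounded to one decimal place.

291.1 px

root-5 ≈ 2.23607.
Shorter side = 651 ÷ 2.23607 ≈ 291.136 → 291.1 px.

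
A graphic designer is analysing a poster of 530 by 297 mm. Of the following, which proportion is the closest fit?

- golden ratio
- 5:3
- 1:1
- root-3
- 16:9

530/297 ≈ 1.785. Nearest candidates are 16:9 (1.778, off by 0.007) and root-3 (1.732, off by 0.053).

16:9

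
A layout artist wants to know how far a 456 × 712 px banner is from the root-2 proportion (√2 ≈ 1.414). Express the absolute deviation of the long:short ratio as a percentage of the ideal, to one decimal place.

Ratio = 712 / 456 ≈ 1.5614.
Ideal root-2 ≈ 1.4142. |1.5614 − 1.4142| / 1.4142 ≈ 10.41% → 10.4%.

10.4%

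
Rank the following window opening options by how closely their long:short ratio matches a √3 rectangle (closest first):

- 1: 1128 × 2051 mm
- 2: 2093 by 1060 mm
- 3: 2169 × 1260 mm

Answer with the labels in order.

3, 1, 2

Ratios: 1 = 2051 / 1128 ≈ 1.818; 2 = 2093 / 1060 ≈ 1.975; 3 = 2169 / 1260 ≈ 1.721.
|Δ from 1.732|: 1 0.086; 2 0.243; 3 0.011.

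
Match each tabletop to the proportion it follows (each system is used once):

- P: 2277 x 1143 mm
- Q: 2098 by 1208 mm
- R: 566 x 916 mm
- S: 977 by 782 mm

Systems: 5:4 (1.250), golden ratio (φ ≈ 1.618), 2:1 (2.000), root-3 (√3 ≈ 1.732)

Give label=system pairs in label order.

Ratios: P ≈ 1.992; Q ≈ 1.737; R ≈ 1.618; S ≈ 1.249.
Targets: 5:4 ≈ 1.250; golden ratio ≈ 1.618; 2:1 ≈ 2.000; root-3 ≈ 1.732.

P=2:1, Q=root-3, R=golden ratio, S=5:4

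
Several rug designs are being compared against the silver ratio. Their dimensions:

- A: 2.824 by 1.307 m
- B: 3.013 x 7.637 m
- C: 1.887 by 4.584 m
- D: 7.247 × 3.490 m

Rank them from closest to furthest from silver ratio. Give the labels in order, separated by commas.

C, B, A, D

Ratios: A = 2.824 / 1.307 ≈ 2.161; B = 7.637 / 3.013 ≈ 2.535; C = 4.584 / 1.887 ≈ 2.429; D = 7.247 / 3.490 ≈ 2.077.
|Δ from 2.414|: A 0.253; B 0.121; C 0.015; D 0.337.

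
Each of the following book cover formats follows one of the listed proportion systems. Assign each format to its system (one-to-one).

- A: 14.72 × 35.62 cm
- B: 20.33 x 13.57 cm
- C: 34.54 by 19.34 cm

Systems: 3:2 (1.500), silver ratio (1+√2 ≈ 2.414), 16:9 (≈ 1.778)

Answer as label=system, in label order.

Ratios: A ≈ 2.420; B ≈ 1.498; C ≈ 1.786.
Targets: 3:2 ≈ 1.500; silver ratio ≈ 2.414; 16:9 ≈ 1.778.

A=silver ratio, B=3:2, C=16:9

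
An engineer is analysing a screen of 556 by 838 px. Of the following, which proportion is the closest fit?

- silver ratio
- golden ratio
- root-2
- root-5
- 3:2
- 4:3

838/556 ≈ 1.507. Nearest candidates are 3:2 (1.500, off by 0.007) and root-2 (1.414, off by 0.093).

3:2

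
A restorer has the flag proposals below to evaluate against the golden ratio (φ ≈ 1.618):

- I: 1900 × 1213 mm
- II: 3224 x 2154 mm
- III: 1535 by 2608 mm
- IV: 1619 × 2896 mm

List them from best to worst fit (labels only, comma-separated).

I, III, II, IV

I: 1900/1213 ≈ 1.566 → |1.566 − 1.618| = 0.052
II: 3224/2154 ≈ 1.497 → |1.497 − 1.618| = 0.121
III: 2608/1535 ≈ 1.699 → |1.699 − 1.618| = 0.081
IV: 2896/1619 ≈ 1.789 → |1.789 − 1.618| = 0.171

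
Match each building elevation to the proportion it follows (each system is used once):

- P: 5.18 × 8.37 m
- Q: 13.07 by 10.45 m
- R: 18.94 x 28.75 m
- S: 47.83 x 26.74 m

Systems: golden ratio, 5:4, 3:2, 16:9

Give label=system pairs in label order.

Ratios: P ≈ 1.616; Q ≈ 1.251; R ≈ 1.518; S ≈ 1.789.
Targets: golden ratio ≈ 1.618; 5:4 ≈ 1.250; 3:2 ≈ 1.500; 16:9 ≈ 1.778.

P=golden ratio, Q=5:4, R=3:2, S=16:9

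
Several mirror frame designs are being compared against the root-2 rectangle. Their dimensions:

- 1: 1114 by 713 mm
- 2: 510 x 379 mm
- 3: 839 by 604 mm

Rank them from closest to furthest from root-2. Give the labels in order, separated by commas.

1: 1114/713 ≈ 1.562 → |1.562 − 1.414| = 0.148
2: 510/379 ≈ 1.346 → |1.346 − 1.414| = 0.068
3: 839/604 ≈ 1.389 → |1.389 − 1.414| = 0.025

3, 2, 1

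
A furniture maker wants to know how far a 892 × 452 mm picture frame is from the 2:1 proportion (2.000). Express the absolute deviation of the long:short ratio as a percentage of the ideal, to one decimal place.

Ratio = 892 / 452 ≈ 1.9735.
Ideal 2:1 = 2.0000. |1.9735 − 2.0000| / 2.0000 ≈ 1.32% → 1.3%.

1.3%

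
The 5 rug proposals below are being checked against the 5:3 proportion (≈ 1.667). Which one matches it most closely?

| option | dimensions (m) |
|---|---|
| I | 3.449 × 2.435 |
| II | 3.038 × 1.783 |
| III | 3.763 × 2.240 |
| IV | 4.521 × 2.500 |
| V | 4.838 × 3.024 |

III

Ratios (long/short): I ≈ 1.416; II ≈ 1.704; III ≈ 1.680; IV ≈ 1.808; V ≈ 1.600.
5:3 ≈ 1.667; option III is nearest (Δ 0.013).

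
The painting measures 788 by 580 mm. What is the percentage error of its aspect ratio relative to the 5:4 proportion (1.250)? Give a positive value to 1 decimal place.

Ratio = 788 / 580 ≈ 1.3586.
Ideal 5:4 = 1.2500. |1.3586 − 1.2500| / 1.2500 ≈ 8.69% → 8.7%.

8.7%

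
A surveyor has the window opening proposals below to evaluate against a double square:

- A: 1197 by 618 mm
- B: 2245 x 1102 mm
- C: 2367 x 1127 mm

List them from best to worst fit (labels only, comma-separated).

B, A, C

Ratios: A = 1197 / 618 ≈ 1.937; B = 2245 / 1102 ≈ 2.037; C = 2367 / 1127 ≈ 2.100.
|Δ from 2.000|: A 0.063; B 0.037; C 0.100.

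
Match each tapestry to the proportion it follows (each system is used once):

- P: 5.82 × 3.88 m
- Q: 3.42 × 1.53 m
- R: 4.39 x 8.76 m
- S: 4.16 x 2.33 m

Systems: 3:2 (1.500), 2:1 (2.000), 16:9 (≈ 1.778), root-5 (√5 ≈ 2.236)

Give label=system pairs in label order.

P = 5.82/3.88 ≈ 1.500 → 3:2 (1.500)
Q = 3.42/1.53 ≈ 2.235 → root-5 (2.236)
R = 8.76/4.39 ≈ 1.995 → 2:1 (2.000)
S = 4.16/2.33 ≈ 1.785 → 16:9 (1.778)

P=3:2, Q=root-5, R=2:1, S=16:9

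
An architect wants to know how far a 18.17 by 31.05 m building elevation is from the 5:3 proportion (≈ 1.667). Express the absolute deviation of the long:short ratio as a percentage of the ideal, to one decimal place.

2.5%

Ratio = 31.05 / 18.17 ≈ 1.7089.
Ideal 5:3 ≈ 1.6667. |1.7089 − 1.6667| / 1.6667 ≈ 2.53% → 2.5%.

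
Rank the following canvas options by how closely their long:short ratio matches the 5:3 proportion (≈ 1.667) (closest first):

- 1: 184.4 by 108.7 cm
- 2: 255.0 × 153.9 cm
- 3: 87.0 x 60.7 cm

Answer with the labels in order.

2, 1, 3

Ratios: 1 = 184.4 / 108.7 ≈ 1.696; 2 = 255.0 / 153.9 ≈ 1.657; 3 = 87.0 / 60.7 ≈ 1.433.
|Δ from 1.667|: 1 0.029; 2 0.010; 3 0.234.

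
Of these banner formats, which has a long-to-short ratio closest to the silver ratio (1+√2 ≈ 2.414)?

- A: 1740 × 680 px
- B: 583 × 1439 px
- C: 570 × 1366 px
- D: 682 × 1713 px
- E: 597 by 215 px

Ratios (long/short): A ≈ 2.559; B ≈ 2.468; C ≈ 2.396; D ≈ 2.512; E ≈ 2.777.
silver ratio ≈ 2.414; option C is nearest (Δ 0.018).

C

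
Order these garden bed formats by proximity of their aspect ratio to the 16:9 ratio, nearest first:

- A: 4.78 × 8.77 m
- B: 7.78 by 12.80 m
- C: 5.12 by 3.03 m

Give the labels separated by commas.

A, C, B

Ratios: A = 8.77 / 4.78 ≈ 1.835; B = 12.80 / 7.78 ≈ 1.645; C = 5.12 / 3.03 ≈ 1.690.
|Δ from 1.778|: A 0.057; B 0.133; C 0.088.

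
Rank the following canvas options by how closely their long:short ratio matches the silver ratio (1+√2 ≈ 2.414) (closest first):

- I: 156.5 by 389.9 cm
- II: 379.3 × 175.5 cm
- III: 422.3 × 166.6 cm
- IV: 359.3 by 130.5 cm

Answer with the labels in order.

I: 389.9/156.5 ≈ 2.491 → |2.491 − 2.414| = 0.077
II: 379.3/175.5 ≈ 2.161 → |2.161 − 2.414| = 0.253
III: 422.3/166.6 ≈ 2.535 → |2.535 − 2.414| = 0.121
IV: 359.3/130.5 ≈ 2.753 → |2.753 − 2.414| = 0.339

I, III, II, IV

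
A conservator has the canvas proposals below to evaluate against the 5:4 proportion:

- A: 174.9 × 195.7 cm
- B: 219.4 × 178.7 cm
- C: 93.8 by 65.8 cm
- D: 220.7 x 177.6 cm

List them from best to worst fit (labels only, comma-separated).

Ratios: A = 195.7 / 174.9 ≈ 1.119; B = 219.4 / 178.7 ≈ 1.228; C = 93.8 / 65.8 ≈ 1.426; D = 220.7 / 177.6 ≈ 1.243.
|Δ from 1.250|: A 0.131; B 0.022; C 0.176; D 0.007.

D, B, A, C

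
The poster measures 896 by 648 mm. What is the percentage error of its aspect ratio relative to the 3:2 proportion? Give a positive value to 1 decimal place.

7.8%

Ratio = 896 / 648 ≈ 1.3827.
Ideal 3:2 = 1.5000. |1.3827 − 1.5000| / 1.5000 ≈ 7.82% → 7.8%.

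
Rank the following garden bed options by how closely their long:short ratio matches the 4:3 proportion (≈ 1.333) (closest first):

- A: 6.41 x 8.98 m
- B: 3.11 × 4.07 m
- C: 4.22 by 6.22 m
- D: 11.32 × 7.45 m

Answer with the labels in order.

B, A, C, D

Ratios: A = 8.98 / 6.41 ≈ 1.401; B = 4.07 / 3.11 ≈ 1.309; C = 6.22 / 4.22 ≈ 1.474; D = 11.32 / 7.45 ≈ 1.519.
|Δ from 1.333|: A 0.068; B 0.024; C 0.141; D 0.186.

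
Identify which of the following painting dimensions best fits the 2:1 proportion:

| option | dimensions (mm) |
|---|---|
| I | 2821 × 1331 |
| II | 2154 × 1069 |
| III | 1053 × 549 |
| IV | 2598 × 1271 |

Ratios (long/short): I ≈ 2.119; II ≈ 2.015; III ≈ 1.918; IV ≈ 2.044.
2:1 ≈ 2.000; option II is nearest (Δ 0.015).

II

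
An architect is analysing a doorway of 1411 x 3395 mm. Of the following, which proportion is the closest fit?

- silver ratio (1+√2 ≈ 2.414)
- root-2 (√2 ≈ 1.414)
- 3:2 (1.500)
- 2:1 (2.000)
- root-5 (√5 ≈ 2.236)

3395/1411 ≈ 2.406. Nearest candidates are silver ratio (2.414, off by 0.008) and root-5 (2.236, off by 0.170).

silver ratio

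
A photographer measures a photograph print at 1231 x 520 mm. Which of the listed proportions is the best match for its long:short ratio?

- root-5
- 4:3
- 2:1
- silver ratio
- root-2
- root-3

Ratio = 1231 / 520 ≈ 2.367.
Distances: root-5 2.236 (Δ 0.131); 4:3 1.333 (Δ 1.034); 2:1 2.000 (Δ 0.367); silver ratio 2.414 (Δ 0.047); root-2 1.414 (Δ 0.953); root-3 1.732 (Δ 0.635).

silver ratio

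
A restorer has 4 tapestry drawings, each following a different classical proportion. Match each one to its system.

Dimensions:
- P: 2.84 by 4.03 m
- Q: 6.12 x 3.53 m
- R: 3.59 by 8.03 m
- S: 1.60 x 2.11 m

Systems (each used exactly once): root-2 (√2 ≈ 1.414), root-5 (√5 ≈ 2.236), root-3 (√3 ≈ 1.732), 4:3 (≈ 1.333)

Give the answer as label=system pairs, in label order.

P=root-2, Q=root-3, R=root-5, S=4:3

Ratios: P ≈ 1.419; Q ≈ 1.734; R ≈ 2.237; S ≈ 1.319.
Targets: root-2 ≈ 1.414; root-5 ≈ 2.236; root-3 ≈ 1.732; 4:3 ≈ 1.333.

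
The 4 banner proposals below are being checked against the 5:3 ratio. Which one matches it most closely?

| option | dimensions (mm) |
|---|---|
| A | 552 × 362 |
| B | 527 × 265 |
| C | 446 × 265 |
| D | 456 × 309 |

Ratios (long/short): A ≈ 1.525; B ≈ 1.989; C ≈ 1.683; D ≈ 1.476.
5:3 ≈ 1.667; option C is nearest (Δ 0.016).

C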